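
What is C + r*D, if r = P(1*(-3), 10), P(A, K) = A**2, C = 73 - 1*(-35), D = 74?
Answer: 774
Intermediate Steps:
C = 108 (C = 73 + 35 = 108)
r = 9 (r = (1*(-3))**2 = (-3)**2 = 9)
C + r*D = 108 + 9*74 = 108 + 666 = 774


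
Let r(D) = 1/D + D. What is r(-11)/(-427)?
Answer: 2/77 ≈ 0.025974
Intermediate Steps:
r(D) = D + 1/D
r(-11)/(-427) = (-11 + 1/(-11))/(-427) = (-11 - 1/11)*(-1/427) = -122/11*(-1/427) = 2/77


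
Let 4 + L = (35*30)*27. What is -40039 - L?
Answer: -68385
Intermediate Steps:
L = 28346 (L = -4 + (35*30)*27 = -4 + 1050*27 = -4 + 28350 = 28346)
-40039 - L = -40039 - 1*28346 = -40039 - 28346 = -68385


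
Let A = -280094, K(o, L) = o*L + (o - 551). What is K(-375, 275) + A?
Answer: -384145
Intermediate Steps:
K(o, L) = -551 + o + L*o (K(o, L) = L*o + (-551 + o) = -551 + o + L*o)
K(-375, 275) + A = (-551 - 375 + 275*(-375)) - 280094 = (-551 - 375 - 103125) - 280094 = -104051 - 280094 = -384145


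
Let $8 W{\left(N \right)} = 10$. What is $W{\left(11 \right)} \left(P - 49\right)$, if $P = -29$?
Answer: $- \frac{195}{2} \approx -97.5$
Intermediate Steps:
$W{\left(N \right)} = \frac{5}{4}$ ($W{\left(N \right)} = \frac{1}{8} \cdot 10 = \frac{5}{4}$)
$W{\left(11 \right)} \left(P - 49\right) = \frac{5 \left(-29 - 49\right)}{4} = \frac{5}{4} \left(-78\right) = - \frac{195}{2}$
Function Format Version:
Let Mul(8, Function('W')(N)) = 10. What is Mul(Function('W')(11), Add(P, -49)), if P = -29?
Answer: Rational(-195, 2) ≈ -97.500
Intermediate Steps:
Function('W')(N) = Rational(5, 4) (Function('W')(N) = Mul(Rational(1, 8), 10) = Rational(5, 4))
Mul(Function('W')(11), Add(P, -49)) = Mul(Rational(5, 4), Add(-29, -49)) = Mul(Rational(5, 4), -78) = Rational(-195, 2)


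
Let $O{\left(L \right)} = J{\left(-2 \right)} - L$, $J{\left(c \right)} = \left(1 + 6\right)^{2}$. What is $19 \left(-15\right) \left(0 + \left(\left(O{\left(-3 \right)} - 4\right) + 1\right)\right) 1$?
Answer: $-13965$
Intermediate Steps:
$J{\left(c \right)} = 49$ ($J{\left(c \right)} = 7^{2} = 49$)
$O{\left(L \right)} = 49 - L$
$19 \left(-15\right) \left(0 + \left(\left(O{\left(-3 \right)} - 4\right) + 1\right)\right) 1 = 19 \left(-15\right) \left(0 + \left(\left(\left(49 - -3\right) - 4\right) + 1\right)\right) 1 = - 285 \left(0 + \left(\left(\left(49 + 3\right) - 4\right) + 1\right)\right) 1 = - 285 \left(0 + \left(\left(52 - 4\right) + 1\right)\right) 1 = - 285 \left(0 + \left(48 + 1\right)\right) 1 = - 285 \left(0 + 49\right) 1 = - 285 \cdot 49 \cdot 1 = \left(-285\right) 49 = -13965$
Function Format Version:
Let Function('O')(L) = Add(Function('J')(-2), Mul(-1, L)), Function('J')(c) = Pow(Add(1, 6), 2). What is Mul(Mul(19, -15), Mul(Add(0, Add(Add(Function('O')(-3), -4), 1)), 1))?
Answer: -13965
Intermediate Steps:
Function('J')(c) = 49 (Function('J')(c) = Pow(7, 2) = 49)
Function('O')(L) = Add(49, Mul(-1, L))
Mul(Mul(19, -15), Mul(Add(0, Add(Add(Function('O')(-3), -4), 1)), 1)) = Mul(Mul(19, -15), Mul(Add(0, Add(Add(Add(49, Mul(-1, -3)), -4), 1)), 1)) = Mul(-285, Mul(Add(0, Add(Add(Add(49, 3), -4), 1)), 1)) = Mul(-285, Mul(Add(0, Add(Add(52, -4), 1)), 1)) = Mul(-285, Mul(Add(0, Add(48, 1)), 1)) = Mul(-285, Mul(Add(0, 49), 1)) = Mul(-285, Mul(49, 1)) = Mul(-285, 49) = -13965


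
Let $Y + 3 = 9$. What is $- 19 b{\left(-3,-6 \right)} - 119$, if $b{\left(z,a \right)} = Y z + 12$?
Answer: $-5$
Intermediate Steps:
$Y = 6$ ($Y = -3 + 9 = 6$)
$b{\left(z,a \right)} = 12 + 6 z$ ($b{\left(z,a \right)} = 6 z + 12 = 12 + 6 z$)
$- 19 b{\left(-3,-6 \right)} - 119 = - 19 \left(12 + 6 \left(-3\right)\right) - 119 = - 19 \left(12 - 18\right) - 119 = \left(-19\right) \left(-6\right) - 119 = 114 - 119 = -5$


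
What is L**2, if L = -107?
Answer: 11449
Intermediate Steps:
L**2 = (-107)**2 = 11449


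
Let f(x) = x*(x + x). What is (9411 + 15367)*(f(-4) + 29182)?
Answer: 723864492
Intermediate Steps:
f(x) = 2*x**2 (f(x) = x*(2*x) = 2*x**2)
(9411 + 15367)*(f(-4) + 29182) = (9411 + 15367)*(2*(-4)**2 + 29182) = 24778*(2*16 + 29182) = 24778*(32 + 29182) = 24778*29214 = 723864492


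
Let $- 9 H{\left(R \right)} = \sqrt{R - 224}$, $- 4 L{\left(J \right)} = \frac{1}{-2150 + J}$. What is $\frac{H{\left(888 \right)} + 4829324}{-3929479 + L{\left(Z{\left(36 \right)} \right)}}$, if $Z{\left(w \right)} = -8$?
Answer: $- \frac{41686724768}{33919262727} + \frac{17264 \sqrt{166}}{305273364543} \approx -1.229$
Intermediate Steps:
$L{\left(J \right)} = - \frac{1}{4 \left(-2150 + J\right)}$
$H{\left(R \right)} = - \frac{\sqrt{-224 + R}}{9}$ ($H{\left(R \right)} = - \frac{\sqrt{R - 224}}{9} = - \frac{\sqrt{-224 + R}}{9}$)
$\frac{H{\left(888 \right)} + 4829324}{-3929479 + L{\left(Z{\left(36 \right)} \right)}} = \frac{- \frac{\sqrt{-224 + 888}}{9} + 4829324}{-3929479 - \frac{1}{-8600 + 4 \left(-8\right)}} = \frac{- \frac{\sqrt{664}}{9} + 4829324}{-3929479 - \frac{1}{-8600 - 32}} = \frac{- \frac{2 \sqrt{166}}{9} + 4829324}{-3929479 - \frac{1}{-8632}} = \frac{- \frac{2 \sqrt{166}}{9} + 4829324}{-3929479 - - \frac{1}{8632}} = \frac{4829324 - \frac{2 \sqrt{166}}{9}}{-3929479 + \frac{1}{8632}} = \frac{4829324 - \frac{2 \sqrt{166}}{9}}{- \frac{33919262727}{8632}} = \left(4829324 - \frac{2 \sqrt{166}}{9}\right) \left(- \frac{8632}{33919262727}\right) = - \frac{41686724768}{33919262727} + \frac{17264 \sqrt{166}}{305273364543}$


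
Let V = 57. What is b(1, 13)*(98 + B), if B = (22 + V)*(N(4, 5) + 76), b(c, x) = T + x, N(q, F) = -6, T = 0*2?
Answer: 73164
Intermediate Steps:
T = 0
b(c, x) = x (b(c, x) = 0 + x = x)
B = 5530 (B = (22 + 57)*(-6 + 76) = 79*70 = 5530)
b(1, 13)*(98 + B) = 13*(98 + 5530) = 13*5628 = 73164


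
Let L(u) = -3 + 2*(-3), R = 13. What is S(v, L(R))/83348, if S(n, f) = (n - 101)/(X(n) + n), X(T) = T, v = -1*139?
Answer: 30/2896343 ≈ 1.0358e-5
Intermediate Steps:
v = -139
L(u) = -9 (L(u) = -3 - 6 = -9)
S(n, f) = (-101 + n)/(2*n) (S(n, f) = (n - 101)/(n + n) = (-101 + n)/((2*n)) = (-101 + n)*(1/(2*n)) = (-101 + n)/(2*n))
S(v, L(R))/83348 = ((1/2)*(-101 - 139)/(-139))/83348 = ((1/2)*(-1/139)*(-240))*(1/83348) = (120/139)*(1/83348) = 30/2896343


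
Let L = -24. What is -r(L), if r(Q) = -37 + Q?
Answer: 61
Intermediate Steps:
-r(L) = -(-37 - 24) = -1*(-61) = 61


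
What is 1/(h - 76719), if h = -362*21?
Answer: -1/84321 ≈ -1.1859e-5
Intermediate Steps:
h = -7602
1/(h - 76719) = 1/(-7602 - 76719) = 1/(-84321) = -1/84321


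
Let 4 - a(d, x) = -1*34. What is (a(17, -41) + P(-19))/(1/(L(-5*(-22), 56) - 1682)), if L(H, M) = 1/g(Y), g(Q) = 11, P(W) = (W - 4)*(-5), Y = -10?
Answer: -2830653/11 ≈ -2.5733e+5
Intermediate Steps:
a(d, x) = 38 (a(d, x) = 4 - (-1)*34 = 4 - 1*(-34) = 4 + 34 = 38)
P(W) = 20 - 5*W (P(W) = (-4 + W)*(-5) = 20 - 5*W)
L(H, M) = 1/11
(a(17, -41) + P(-19))/(1/(L(-5*(-22), 56) - 1682)) = (38 + (20 - 5*(-19)))/(1/(1/11 - 1682)) = (38 + (20 + 95))/(1/(-18501/11)) = (38 + 115)/(-11/18501) = 153*(-18501/11) = -2830653/11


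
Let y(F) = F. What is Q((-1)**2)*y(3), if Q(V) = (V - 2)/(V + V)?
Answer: -3/2 ≈ -1.5000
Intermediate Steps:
Q(V) = (-2 + V)/(2*V) (Q(V) = (-2 + V)/((2*V)) = (-2 + V)*(1/(2*V)) = (-2 + V)/(2*V))
Q((-1)**2)*y(3) = ((-2 + (-1)**2)/(2*((-1)**2)))*3 = ((1/2)*(-2 + 1)/1)*3 = ((1/2)*1*(-1))*3 = -1/2*3 = -3/2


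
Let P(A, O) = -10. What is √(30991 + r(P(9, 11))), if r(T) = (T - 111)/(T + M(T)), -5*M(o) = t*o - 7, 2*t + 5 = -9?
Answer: 2*√98948111/113 ≈ 176.06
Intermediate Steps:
t = -7 (t = -5/2 + (½)*(-9) = -5/2 - 9/2 = -7)
M(o) = 7/5 + 7*o/5 (M(o) = -(-7*o - 7)/5 = -(-7 - 7*o)/5 = 7/5 + 7*o/5)
r(T) = (-111 + T)/(7/5 + 12*T/5) (r(T) = (T - 111)/(T + (7/5 + 7*T/5)) = (-111 + T)/(7/5 + 12*T/5))
√(30991 + r(P(9, 11))) = √(30991 + 5*(-111 - 10)/(7 + 12*(-10))) = √(30991 + 5*(-121)/(7 - 120)) = √(30991 + 5*(-121)/(-113)) = √(30991 + 5*(-1/113)*(-121)) = √(30991 + 605/113) = √(3502588/113) = 2*√98948111/113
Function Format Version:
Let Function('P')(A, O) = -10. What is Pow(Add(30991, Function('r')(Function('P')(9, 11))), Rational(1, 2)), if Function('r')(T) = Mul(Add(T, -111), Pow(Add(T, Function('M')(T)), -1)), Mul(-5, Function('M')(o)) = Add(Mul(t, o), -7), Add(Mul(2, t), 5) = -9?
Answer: Mul(Rational(2, 113), Pow(98948111, Rational(1, 2))) ≈ 176.06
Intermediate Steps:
t = -7 (t = Add(Rational(-5, 2), Mul(Rational(1, 2), -9)) = Add(Rational(-5, 2), Rational(-9, 2)) = -7)
Function('M')(o) = Add(Rational(7, 5), Mul(Rational(7, 5), o)) (Function('M')(o) = Mul(Rational(-1, 5), Add(Mul(-7, o), -7)) = Mul(Rational(-1, 5), Add(-7, Mul(-7, o))) = Add(Rational(7, 5), Mul(Rational(7, 5), o)))
Function('r')(T) = Mul(Pow(Add(Rational(7, 5), Mul(Rational(12, 5), T)), -1), Add(-111, T)) (Function('r')(T) = Mul(Add(T, -111), Pow(Add(T, Add(Rational(7, 5), Mul(Rational(7, 5), T))), -1)) = Mul(Add(-111, T), Pow(Add(Rational(7, 5), Mul(Rational(12, 5), T)), -1)) = Mul(Pow(Add(Rational(7, 5), Mul(Rational(12, 5), T)), -1), Add(-111, T)))
Pow(Add(30991, Function('r')(Function('P')(9, 11))), Rational(1, 2)) = Pow(Add(30991, Mul(5, Pow(Add(7, Mul(12, -10)), -1), Add(-111, -10))), Rational(1, 2)) = Pow(Add(30991, Mul(5, Pow(Add(7, -120), -1), -121)), Rational(1, 2)) = Pow(Add(30991, Mul(5, Pow(-113, -1), -121)), Rational(1, 2)) = Pow(Add(30991, Mul(5, Rational(-1, 113), -121)), Rational(1, 2)) = Pow(Add(30991, Rational(605, 113)), Rational(1, 2)) = Pow(Rational(3502588, 113), Rational(1, 2)) = Mul(Rational(2, 113), Pow(98948111, Rational(1, 2)))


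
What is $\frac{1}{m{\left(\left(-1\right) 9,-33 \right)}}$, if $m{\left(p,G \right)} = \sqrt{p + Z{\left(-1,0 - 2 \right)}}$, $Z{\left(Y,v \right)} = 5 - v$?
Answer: $- \frac{i \sqrt{2}}{2} \approx - 0.70711 i$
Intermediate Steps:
$m{\left(p,G \right)} = \sqrt{7 + p}$ ($m{\left(p,G \right)} = \sqrt{p + \left(5 - \left(0 - 2\right)\right)} = \sqrt{p + \left(5 - -2\right)} = \sqrt{p + \left(5 + 2\right)} = \sqrt{p + 7} = \sqrt{7 + p}$)
$\frac{1}{m{\left(\left(-1\right) 9,-33 \right)}} = \frac{1}{\sqrt{7 - 9}} = \frac{1}{\sqrt{-2}} = \frac{1}{i \sqrt{2}} = - \frac{i \sqrt{2}}{2}$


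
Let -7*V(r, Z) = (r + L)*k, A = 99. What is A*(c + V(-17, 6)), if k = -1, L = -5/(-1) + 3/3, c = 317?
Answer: 218592/7 ≈ 31227.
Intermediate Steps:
L = 6 (L = -5*(-1) + 3*(1/3) = 5 + 1 = 6)
V(r, Z) = 6/7 + r/7 (V(r, Z) = -(r + 6)*(-1)/7 = -(6 + r)*(-1)/7 = -(-6 - r)/7 = 6/7 + r/7)
A*(c + V(-17, 6)) = 99*(317 + (6/7 + (1/7)*(-17))) = 99*(317 + (6/7 - 17/7)) = 99*(317 - 11/7) = 99*(2208/7) = 218592/7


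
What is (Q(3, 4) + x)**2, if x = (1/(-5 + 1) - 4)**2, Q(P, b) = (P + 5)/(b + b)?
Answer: 93025/256 ≈ 363.38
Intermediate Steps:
Q(P, b) = (5 + P)/(2*b) (Q(P, b) = (5 + P)/((2*b)) = (5 + P)*(1/(2*b)) = (5 + P)/(2*b))
x = 289/16 (x = (1/(-4) - 4)**2 = (-1/4 - 4)**2 = (-17/4)**2 = 289/16 ≈ 18.063)
(Q(3, 4) + x)**2 = ((1/2)*(5 + 3)/4 + 289/16)**2 = ((1/2)*(1/4)*8 + 289/16)**2 = (1 + 289/16)**2 = (305/16)**2 = 93025/256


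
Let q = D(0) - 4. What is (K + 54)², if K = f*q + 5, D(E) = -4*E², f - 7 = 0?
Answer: 961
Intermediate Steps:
f = 7 (f = 7 + 0 = 7)
q = -4 (q = -4*0² - 4 = -4*0 - 4 = 0 - 4 = -4)
K = -23 (K = 7*(-4) + 5 = -28 + 5 = -23)
(K + 54)² = (-23 + 54)² = 31² = 961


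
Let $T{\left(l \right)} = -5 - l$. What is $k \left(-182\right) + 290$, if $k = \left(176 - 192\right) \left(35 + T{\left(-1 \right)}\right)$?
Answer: $90562$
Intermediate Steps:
$k = -496$ ($k = \left(176 - 192\right) \left(35 - 4\right) = - 16 \left(35 + \left(-5 + 1\right)\right) = - 16 \left(35 - 4\right) = \left(-16\right) 31 = -496$)
$k \left(-182\right) + 290 = \left(-496\right) \left(-182\right) + 290 = 90272 + 290 = 90562$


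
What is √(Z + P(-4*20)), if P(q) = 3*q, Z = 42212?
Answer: 2*√10493 ≈ 204.87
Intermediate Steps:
√(Z + P(-4*20)) = √(42212 + 3*(-4*20)) = √(42212 + 3*(-80)) = √(42212 - 240) = √41972 = 2*√10493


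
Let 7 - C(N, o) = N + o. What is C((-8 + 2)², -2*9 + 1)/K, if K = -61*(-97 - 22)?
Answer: -12/7259 ≈ -0.0016531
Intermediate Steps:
C(N, o) = 7 - N - o (C(N, o) = 7 - (N + o) = 7 + (-N - o) = 7 - N - o)
K = 7259 (K = -61*(-119) = 7259)
C((-8 + 2)², -2*9 + 1)/K = (7 - (-8 + 2)² - (-2*9 + 1))/7259 = (7 - 1*(-6)² - (-18 + 1))*(1/7259) = (7 - 1*36 - 1*(-17))*(1/7259) = (7 - 36 + 17)*(1/7259) = -12*1/7259 = -12/7259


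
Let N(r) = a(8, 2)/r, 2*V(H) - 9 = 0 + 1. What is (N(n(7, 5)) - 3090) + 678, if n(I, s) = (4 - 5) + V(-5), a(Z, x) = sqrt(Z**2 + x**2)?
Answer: -2412 + sqrt(17)/2 ≈ -2409.9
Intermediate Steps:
V(H) = 5 (V(H) = 9/2 + (0 + 1)/2 = 9/2 + (1/2)*1 = 9/2 + 1/2 = 5)
n(I, s) = 4 (n(I, s) = (4 - 5) + 5 = -1 + 5 = 4)
N(r) = 2*sqrt(17)/r (N(r) = sqrt(8**2 + 2**2)/r = sqrt(64 + 4)/r = sqrt(68)/r = (2*sqrt(17))/r = 2*sqrt(17)/r)
(N(n(7, 5)) - 3090) + 678 = (2*sqrt(17)/4 - 3090) + 678 = (2*sqrt(17)*(1/4) - 3090) + 678 = (sqrt(17)/2 - 3090) + 678 = (-3090 + sqrt(17)/2) + 678 = -2412 + sqrt(17)/2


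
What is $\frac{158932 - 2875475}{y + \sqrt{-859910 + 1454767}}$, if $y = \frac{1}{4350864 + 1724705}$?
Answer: $\frac{16504544437967}{21957682017857447176} - \frac{100274498546434728223 \sqrt{594857}}{21957682017857447176} \approx -3522.2$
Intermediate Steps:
$y = \frac{1}{6075569} \approx 1.6459 \cdot 10^{-7}$
$\frac{158932 - 2875475}{y + \sqrt{-859910 + 1454767}} = \frac{158932 - 2875475}{\frac{1}{6075569} + \sqrt{-859910 + 1454767}} = - \frac{2716543}{\frac{1}{6075569} + \sqrt{594857}}$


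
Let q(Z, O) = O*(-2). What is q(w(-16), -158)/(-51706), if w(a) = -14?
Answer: -158/25853 ≈ -0.0061115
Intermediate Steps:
q(Z, O) = -2*O
q(w(-16), -158)/(-51706) = -2*(-158)/(-51706) = 316*(-1/51706) = -158/25853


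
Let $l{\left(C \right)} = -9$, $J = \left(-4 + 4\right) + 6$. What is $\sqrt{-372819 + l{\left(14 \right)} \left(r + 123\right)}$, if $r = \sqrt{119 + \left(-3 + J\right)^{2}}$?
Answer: $\sqrt{-373926 - 72 \sqrt{2}} \approx 611.58 i$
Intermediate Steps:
$J = 6$ ($J = 0 + 6 = 6$)
$r = 8 \sqrt{2}$ ($r = \sqrt{119 + \left(-3 + 6\right)^{2}} = \sqrt{119 + 3^{2}} = \sqrt{119 + 9} = \sqrt{128} = 8 \sqrt{2} \approx 11.314$)
$\sqrt{-372819 + l{\left(14 \right)} \left(r + 123\right)} = \sqrt{-372819 - 9 \left(8 \sqrt{2} + 123\right)} = \sqrt{-372819 - 9 \left(123 + 8 \sqrt{2}\right)} = \sqrt{-372819 - \left(1107 + 72 \sqrt{2}\right)} = \sqrt{-373926 - 72 \sqrt{2}}$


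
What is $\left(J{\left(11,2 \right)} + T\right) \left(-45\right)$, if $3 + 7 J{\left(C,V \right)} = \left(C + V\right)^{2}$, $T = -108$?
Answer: $\frac{26550}{7} \approx 3792.9$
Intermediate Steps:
$J{\left(C,V \right)} = - \frac{3}{7} + \frac{\left(C + V\right)^{2}}{7}$
$\left(J{\left(11,2 \right)} + T\right) \left(-45\right) = \left(\left(- \frac{3}{7} + \frac{\left(11 + 2\right)^{2}}{7}\right) - 108\right) \left(-45\right) = \left(\left(- \frac{3}{7} + \frac{13^{2}}{7}\right) - 108\right) \left(-45\right) = \left(\left(- \frac{3}{7} + \frac{1}{7} \cdot 169\right) - 108\right) \left(-45\right) = \left(\left(- \frac{3}{7} + \frac{169}{7}\right) - 108\right) \left(-45\right) = \left(\frac{166}{7} - 108\right) \left(-45\right) = \left(- \frac{590}{7}\right) \left(-45\right) = \frac{26550}{7}$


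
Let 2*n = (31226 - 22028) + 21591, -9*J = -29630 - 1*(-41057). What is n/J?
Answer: -92367/7618 ≈ -12.125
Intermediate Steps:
J = -3809/3 (J = -(-29630 - 1*(-41057))/9 = -(-29630 + 41057)/9 = -⅑*11427 = -3809/3 ≈ -1269.7)
n = 30789/2 (n = ((31226 - 22028) + 21591)/2 = (9198 + 21591)/2 = (½)*30789 = 30789/2 ≈ 15395.)
n/J = 30789/(2*(-3809/3)) = (30789/2)*(-3/3809) = -92367/7618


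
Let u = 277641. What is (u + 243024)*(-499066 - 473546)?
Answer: -506405026980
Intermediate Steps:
(u + 243024)*(-499066 - 473546) = (277641 + 243024)*(-499066 - 473546) = 520665*(-972612) = -506405026980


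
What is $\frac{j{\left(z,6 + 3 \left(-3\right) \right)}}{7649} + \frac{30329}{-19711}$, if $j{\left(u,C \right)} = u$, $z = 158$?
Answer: $- \frac{228872183}{150769439} \approx -1.518$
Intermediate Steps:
$\frac{j{\left(z,6 + 3 \left(-3\right) \right)}}{7649} + \frac{30329}{-19711} = \frac{158}{7649} + \frac{30329}{-19711} = 158 \cdot \frac{1}{7649} + 30329 \left(- \frac{1}{19711}\right) = \frac{158}{7649} - \frac{30329}{19711} = - \frac{228872183}{150769439}$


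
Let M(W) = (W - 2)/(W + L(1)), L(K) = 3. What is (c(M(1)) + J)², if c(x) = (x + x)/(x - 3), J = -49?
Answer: 403225/169 ≈ 2385.9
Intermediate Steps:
M(W) = (-2 + W)/(3 + W) (M(W) = (W - 2)/(W + 3) = (-2 + W)/(3 + W))
c(x) = 2*x/(-3 + x) (c(x) = (2*x)/(-3 + x) = 2*x/(-3 + x))
(c(M(1)) + J)² = (2*((-2 + 1)/(3 + 1))/(-3 + (-2 + 1)/(3 + 1)) - 49)² = (2*(-1/4)/(-3 - 1/4) - 49)² = (2*((¼)*(-1))/(-3 + (¼)*(-1)) - 49)² = (2*(-¼)/(-3 - ¼) - 49)² = (2*(-¼)/(-13/4) - 49)² = (2*(-¼)*(-4/13) - 49)² = (2/13 - 49)² = (-635/13)² = 403225/169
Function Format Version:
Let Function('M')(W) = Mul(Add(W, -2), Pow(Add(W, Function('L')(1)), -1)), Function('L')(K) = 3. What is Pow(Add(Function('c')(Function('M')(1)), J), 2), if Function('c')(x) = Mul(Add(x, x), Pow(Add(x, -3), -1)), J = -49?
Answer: Rational(403225, 169) ≈ 2385.9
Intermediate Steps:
Function('M')(W) = Mul(Pow(Add(3, W), -1), Add(-2, W)) (Function('M')(W) = Mul(Add(W, -2), Pow(Add(W, 3), -1)) = Mul(Add(-2, W), Pow(Add(3, W), -1)) = Mul(Pow(Add(3, W), -1), Add(-2, W)))
Function('c')(x) = Mul(2, x, Pow(Add(-3, x), -1)) (Function('c')(x) = Mul(Mul(2, x), Pow(Add(-3, x), -1)) = Mul(2, x, Pow(Add(-3, x), -1)))
Pow(Add(Function('c')(Function('M')(1)), J), 2) = Pow(Add(Mul(2, Mul(Pow(Add(3, 1), -1), Add(-2, 1)), Pow(Add(-3, Mul(Pow(Add(3, 1), -1), Add(-2, 1))), -1)), -49), 2) = Pow(Add(Mul(2, Mul(Pow(4, -1), -1), Pow(Add(-3, Mul(Pow(4, -1), -1)), -1)), -49), 2) = Pow(Add(Mul(2, Mul(Rational(1, 4), -1), Pow(Add(-3, Mul(Rational(1, 4), -1)), -1)), -49), 2) = Pow(Add(Mul(2, Rational(-1, 4), Pow(Add(-3, Rational(-1, 4)), -1)), -49), 2) = Pow(Add(Mul(2, Rational(-1, 4), Pow(Rational(-13, 4), -1)), -49), 2) = Pow(Add(Mul(2, Rational(-1, 4), Rational(-4, 13)), -49), 2) = Pow(Add(Rational(2, 13), -49), 2) = Pow(Rational(-635, 13), 2) = Rational(403225, 169)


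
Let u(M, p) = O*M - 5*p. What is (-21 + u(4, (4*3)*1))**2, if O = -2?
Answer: 7921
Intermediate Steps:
u(M, p) = -5*p - 2*M (u(M, p) = -2*M - 5*p = -5*p - 2*M)
(-21 + u(4, (4*3)*1))**2 = (-21 + (-5*4*3 - 2*4))**2 = (-21 + (-60 - 8))**2 = (-21 - 68)**2 = (-89)**2 = 7921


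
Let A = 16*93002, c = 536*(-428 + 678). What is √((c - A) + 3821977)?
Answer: √2467945 ≈ 1571.0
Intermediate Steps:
c = 134000 (c = 536*250 = 134000)
A = 1488032
√((c - A) + 3821977) = √((134000 - 1*1488032) + 3821977) = √((134000 - 1488032) + 3821977) = √(-1354032 + 3821977) = √2467945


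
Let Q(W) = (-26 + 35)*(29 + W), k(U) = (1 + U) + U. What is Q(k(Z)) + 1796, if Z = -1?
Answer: 2048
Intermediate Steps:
k(U) = 1 + 2*U
Q(W) = 261 + 9*W (Q(W) = 9*(29 + W) = 261 + 9*W)
Q(k(Z)) + 1796 = (261 + 9*(1 + 2*(-1))) + 1796 = (261 + 9*(1 - 2)) + 1796 = (261 + 9*(-1)) + 1796 = (261 - 9) + 1796 = 252 + 1796 = 2048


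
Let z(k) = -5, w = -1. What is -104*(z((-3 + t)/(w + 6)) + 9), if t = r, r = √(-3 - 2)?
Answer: -416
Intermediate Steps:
r = I*√5 (r = √(-5) = I*√5 ≈ 2.2361*I)
t = I*√5 ≈ 2.2361*I
-104*(z((-3 + t)/(w + 6)) + 9) = -104*(-5 + 9) = -104*4 = -416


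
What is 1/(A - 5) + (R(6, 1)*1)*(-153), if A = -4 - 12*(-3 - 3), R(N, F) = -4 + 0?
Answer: 38557/63 ≈ 612.02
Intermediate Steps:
R(N, F) = -4
A = 68 (A = -4 - 12*(-6) = -4 - 4*(-18) = -4 + 72 = 68)
1/(A - 5) + (R(6, 1)*1)*(-153) = 1/(68 - 5) - 4*1*(-153) = 1/63 - 4*(-153) = 1/63 + 612 = 38557/63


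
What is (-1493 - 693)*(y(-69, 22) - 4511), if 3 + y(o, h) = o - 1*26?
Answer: 10075274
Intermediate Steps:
y(o, h) = -29 + o (y(o, h) = -3 + (o - 1*26) = -3 + (o - 26) = -3 + (-26 + o) = -29 + o)
(-1493 - 693)*(y(-69, 22) - 4511) = (-1493 - 693)*((-29 - 69) - 4511) = -2186*(-98 - 4511) = -2186*(-4609) = 10075274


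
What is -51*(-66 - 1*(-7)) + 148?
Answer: 3157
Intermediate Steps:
-51*(-66 - 1*(-7)) + 148 = -51*(-66 + 7) + 148 = -51*(-59) + 148 = 3009 + 148 = 3157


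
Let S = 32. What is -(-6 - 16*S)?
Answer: 518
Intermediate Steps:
-(-6 - 16*S) = -(-6 - 16*32) = -(-6 - 512) = -1*(-518) = 518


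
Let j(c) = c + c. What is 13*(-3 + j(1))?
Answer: -13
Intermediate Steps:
j(c) = 2*c
13*(-3 + j(1)) = 13*(-3 + 2*1) = 13*(-3 + 2) = 13*(-1) = -13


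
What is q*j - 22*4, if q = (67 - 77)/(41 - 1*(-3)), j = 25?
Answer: -2061/22 ≈ -93.682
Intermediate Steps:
q = -5/22 (q = -10/(41 + 3) = -10/44 = -10*1/44 = -5/22 ≈ -0.22727)
q*j - 22*4 = -5/22*25 - 22*4 = -125/22 - 88 = -2061/22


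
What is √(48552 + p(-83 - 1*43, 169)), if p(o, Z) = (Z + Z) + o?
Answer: 2*√12191 ≈ 220.83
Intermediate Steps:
p(o, Z) = o + 2*Z (p(o, Z) = 2*Z + o = o + 2*Z)
√(48552 + p(-83 - 1*43, 169)) = √(48552 + ((-83 - 1*43) + 2*169)) = √(48552 + ((-83 - 43) + 338)) = √(48552 + (-126 + 338)) = √(48552 + 212) = √48764 = 2*√12191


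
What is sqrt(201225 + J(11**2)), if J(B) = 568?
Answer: sqrt(201793) ≈ 449.21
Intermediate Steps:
sqrt(201225 + J(11**2)) = sqrt(201225 + 568) = sqrt(201793)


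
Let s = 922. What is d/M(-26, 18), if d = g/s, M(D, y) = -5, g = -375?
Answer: 75/922 ≈ 0.081345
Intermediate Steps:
d = -375/922 ≈ -0.40672
d/M(-26, 18) = -375/922/(-5) = -375/922*(-⅕) = 75/922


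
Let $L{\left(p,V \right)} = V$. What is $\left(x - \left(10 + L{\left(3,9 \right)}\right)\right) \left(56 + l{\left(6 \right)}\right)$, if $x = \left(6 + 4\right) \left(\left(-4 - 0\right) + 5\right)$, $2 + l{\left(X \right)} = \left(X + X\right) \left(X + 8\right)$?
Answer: $-1998$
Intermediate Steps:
$l{\left(X \right)} = -2 + 2 X \left(8 + X\right)$ ($l{\left(X \right)} = -2 + \left(X + X\right) \left(X + 8\right) = -2 + 2 X \left(8 + X\right)$)
$x = 10$ ($x = 10 \left(\left(-4 + 0\right) + 5\right) = 10 \left(-4 + 5\right) = 10 \cdot 1 = 10$)
$\left(x - \left(10 + L{\left(3,9 \right)}\right)\right) \left(56 + l{\left(6 \right)}\right) = \left(10 - 19\right) \left(56 + \left(-2 + 2 \cdot 6^{2} + 16 \cdot 6\right)\right) = \left(10 - 19\right) \left(56 + \left(-2 + 2 \cdot 36 + 96\right)\right) = \left(10 - 19\right) \left(56 + \left(-2 + 72 + 96\right)\right) = - 9 \left(56 + 166\right) = \left(-9\right) 222 = -1998$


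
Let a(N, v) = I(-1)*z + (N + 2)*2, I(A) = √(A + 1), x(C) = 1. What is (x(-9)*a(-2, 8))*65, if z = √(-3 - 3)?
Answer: 0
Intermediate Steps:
z = I*√6 (z = √(-6) = I*√6 ≈ 2.4495*I)
I(A) = √(1 + A)
a(N, v) = 4 + 2*N (a(N, v) = √(1 - 1)*(I*√6) + (N + 2)*2 = √0*(I*√6) + (2 + N)*2 = 0*(I*√6) + (4 + 2*N) = 0 + (4 + 2*N) = 4 + 2*N)
(x(-9)*a(-2, 8))*65 = (1*(4 + 2*(-2)))*65 = (1*(4 - 4))*65 = (1*0)*65 = 0*65 = 0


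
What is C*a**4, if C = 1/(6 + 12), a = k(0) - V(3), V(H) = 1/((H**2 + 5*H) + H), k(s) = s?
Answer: 1/9565938 ≈ 1.0454e-7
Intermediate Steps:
V(H) = 1/(H**2 + 6*H)
a = -1/27 (a = 0 - 1/(3*(6 + 3)) = 0 - 1/(3*9) = 0 - 1*1/27 = 0 - 1/27 = -1/27 ≈ -0.037037)
C = 1/18 ≈ 0.055556
C*a**4 = (-1/27)**4/18 = (1/18)*(1/531441) = 1/9565938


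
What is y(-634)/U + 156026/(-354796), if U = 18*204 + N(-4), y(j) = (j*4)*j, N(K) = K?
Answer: 5479588659/12513382 ≈ 437.90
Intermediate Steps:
y(j) = 4*j² (y(j) = (4*j)*j = 4*j²)
U = 3668 (U = 18*204 - 4 = 3672 - 4 = 3668)
y(-634)/U + 156026/(-354796) = (4*(-634)²)/3668 + 156026/(-354796) = (4*401956)*(1/3668) + 156026*(-1/354796) = 1607824*(1/3668) - 6001/13646 = 401956/917 - 6001/13646 = 5479588659/12513382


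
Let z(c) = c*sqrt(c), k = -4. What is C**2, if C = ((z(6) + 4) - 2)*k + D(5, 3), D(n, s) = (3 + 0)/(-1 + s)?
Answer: 13993/4 + 312*sqrt(6) ≈ 4262.5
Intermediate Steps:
D(n, s) = 3/(-1 + s)
z(c) = c**(3/2)
C = -13/2 - 24*sqrt(6) (C = ((6**(3/2) + 4) - 2)*(-4) + 3/(-1 + 3) = ((6*sqrt(6) + 4) - 2)*(-4) + 3/2 = ((4 + 6*sqrt(6)) - 2)*(-4) + 3*(1/2) = (2 + 6*sqrt(6))*(-4) + 3/2 = (-8 - 24*sqrt(6)) + 3/2 = -13/2 - 24*sqrt(6) ≈ -65.288)
C**2 = (-13/2 - 24*sqrt(6))**2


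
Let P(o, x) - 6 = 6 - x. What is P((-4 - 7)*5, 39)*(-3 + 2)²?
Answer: -27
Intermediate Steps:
P(o, x) = 12 - x (P(o, x) = 6 + (6 - x) = 12 - x)
P((-4 - 7)*5, 39)*(-3 + 2)² = (12 - 1*39)*(-3 + 2)² = (12 - 39)*(-1)² = -27*1 = -27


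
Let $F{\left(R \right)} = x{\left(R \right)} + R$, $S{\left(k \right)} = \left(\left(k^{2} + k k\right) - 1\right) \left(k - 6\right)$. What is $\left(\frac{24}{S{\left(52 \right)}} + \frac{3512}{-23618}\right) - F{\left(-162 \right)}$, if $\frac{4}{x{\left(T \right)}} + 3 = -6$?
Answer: $\frac{2145098443766}{13217211441} \approx 162.3$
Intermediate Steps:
$S{\left(k \right)} = \left(-1 + 2 k^{2}\right) \left(-6 + k\right)$ ($S{\left(k \right)} = \left(\left(k^{2} + k^{2}\right) - 1\right) \left(-6 + k\right) = \left(2 k^{2} - 1\right) \left(-6 + k\right) = \left(-1 + 2 k^{2}\right) \left(-6 + k\right)$)
$x{\left(T \right)} = - \frac{4}{9}$ ($x{\left(T \right)} = \frac{4}{-3 - 6} = \frac{4}{-9} = 4 \left(- \frac{1}{9}\right) = - \frac{4}{9}$)
$F{\left(R \right)} = - \frac{4}{9} + R$
$\left(\frac{24}{S{\left(52 \right)}} + \frac{3512}{-23618}\right) - F{\left(-162 \right)} = \left(\frac{24}{6 - 52 - 12 \cdot 52^{2} + 2 \cdot 52^{3}} + \frac{3512}{-23618}\right) - \left(- \frac{4}{9} - 162\right) = \left(\frac{24}{6 - 52 - 32448 + 2 \cdot 140608} + 3512 \left(- \frac{1}{23618}\right)\right) - - \frac{1462}{9} = \left(\frac{24}{6 - 52 - 32448 + 281216} - \frac{1756}{11809}\right) + \frac{1462}{9} = \left(\frac{24}{248722} - \frac{1756}{11809}\right) + \frac{1462}{9} = \left(24 \cdot \frac{1}{248722} - \frac{1756}{11809}\right) + \frac{1462}{9} = \left(\frac{12}{124361} - \frac{1756}{11809}\right) + \frac{1462}{9} = - \frac{218236208}{1468579049} + \frac{1462}{9} = \frac{2145098443766}{13217211441}$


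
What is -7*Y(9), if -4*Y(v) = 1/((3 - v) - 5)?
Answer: -7/44 ≈ -0.15909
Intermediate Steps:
Y(v) = -1/(4*(-2 - v)) (Y(v) = -1/(4*((3 - v) - 5)) = -1/(4*(-2 - v)))
-7*Y(9) = -7/(4*(2 + 9)) = -7/(4*11) = -7*1/44 = -7/44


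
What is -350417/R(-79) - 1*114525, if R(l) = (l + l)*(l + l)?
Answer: -2859352517/24964 ≈ -1.1454e+5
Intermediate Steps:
R(l) = 4*l² (R(l) = (2*l)*(2*l) = 4*l²)
-350417/R(-79) - 1*114525 = -350417/(4*(-79)²) - 1*114525 = -350417/(4*6241) - 114525 = -350417/24964 - 114525 = -2859352517/24964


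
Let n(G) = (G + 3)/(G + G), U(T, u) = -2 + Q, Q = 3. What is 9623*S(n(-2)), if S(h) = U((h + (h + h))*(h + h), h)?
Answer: 9623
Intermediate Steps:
U(T, u) = 1 (U(T, u) = -2 + 3 = 1)
n(G) = (3 + G)/(2*G) (n(G) = (3 + G)/((2*G)) = (3 + G)*(1/(2*G)) = (3 + G)/(2*G))
S(h) = 1
9623*S(n(-2)) = 9623*1 = 9623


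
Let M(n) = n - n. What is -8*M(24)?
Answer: 0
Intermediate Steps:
M(n) = 0
-8*M(24) = -8*0 = 0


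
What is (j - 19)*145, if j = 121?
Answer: 14790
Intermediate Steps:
(j - 19)*145 = (121 - 19)*145 = 102*145 = 14790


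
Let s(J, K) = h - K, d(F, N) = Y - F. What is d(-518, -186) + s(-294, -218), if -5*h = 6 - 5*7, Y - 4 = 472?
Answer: 6089/5 ≈ 1217.8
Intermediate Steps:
Y = 476 (Y = 4 + 472 = 476)
h = 29/5 (h = -(6 - 5*7)/5 = -(6 - 35)/5 = -1/5*(-29) = 29/5 ≈ 5.8000)
d(F, N) = 476 - F
s(J, K) = 29/5 - K
d(-518, -186) + s(-294, -218) = (476 - 1*(-518)) + (29/5 - 1*(-218)) = (476 + 518) + (29/5 + 218) = 994 + 1119/5 = 6089/5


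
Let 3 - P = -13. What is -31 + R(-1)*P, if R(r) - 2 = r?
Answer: -15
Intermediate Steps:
P = 16 (P = 3 - 1*(-13) = 3 + 13 = 16)
R(r) = 2 + r
-31 + R(-1)*P = -31 + (2 - 1)*16 = -31 + 1*16 = -31 + 16 = -15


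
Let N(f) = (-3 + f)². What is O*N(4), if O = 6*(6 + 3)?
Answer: 54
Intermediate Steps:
O = 54 (O = 6*9 = 54)
O*N(4) = 54*(-3 + 4)² = 54*1² = 54*1 = 54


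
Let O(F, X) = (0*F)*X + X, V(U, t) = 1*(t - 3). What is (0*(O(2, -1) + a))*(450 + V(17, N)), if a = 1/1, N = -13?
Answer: 0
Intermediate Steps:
a = 1
V(U, t) = -3 + t (V(U, t) = 1*(-3 + t) = -3 + t)
O(F, X) = X (O(F, X) = 0*X + X = 0 + X = X)
(0*(O(2, -1) + a))*(450 + V(17, N)) = (0*(-1 + 1))*(450 + (-3 - 13)) = (0*0)*(450 - 16) = 0*434 = 0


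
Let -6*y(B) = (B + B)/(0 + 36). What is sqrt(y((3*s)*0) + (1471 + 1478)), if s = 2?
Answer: sqrt(2949) ≈ 54.305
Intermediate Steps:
y(B) = -B/108 (y(B) = -(B + B)/(6*(0 + 36)) = -2*B/(6*36) = -B/108)
sqrt(y((3*s)*0) + (1471 + 1478)) = sqrt(-3*2*0/108 + (1471 + 1478)) = sqrt(-0/18 + 2949) = sqrt(-1/108*0 + 2949) = sqrt(0 + 2949) = sqrt(2949)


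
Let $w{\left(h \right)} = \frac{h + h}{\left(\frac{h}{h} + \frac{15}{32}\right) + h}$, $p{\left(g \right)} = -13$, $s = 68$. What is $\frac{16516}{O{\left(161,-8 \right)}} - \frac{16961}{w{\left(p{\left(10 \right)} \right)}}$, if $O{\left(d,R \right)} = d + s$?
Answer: $- \frac{1419480149}{190528} \approx -7450.2$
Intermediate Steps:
$w{\left(h \right)} = \frac{2 h}{\frac{47}{32} + h}$ ($w{\left(h \right)} = \frac{2 h}{\left(1 + 15 \cdot \frac{1}{32}\right) + h} = \frac{2 h}{\left(1 + \frac{15}{32}\right) + h} = \frac{2 h}{\frac{47}{32} + h}$)
$O{\left(d,R \right)} = 68 + d$ ($O{\left(d,R \right)} = d + 68 = 68 + d$)
$\frac{16516}{O{\left(161,-8 \right)}} - \frac{16961}{w{\left(p{\left(10 \right)} \right)}} = \frac{16516}{68 + 161} - \frac{16961}{64 \left(-13\right) \frac{1}{47 + 32 \left(-13\right)}} = \frac{16516}{229} - \frac{16961}{64 \left(-13\right) \frac{1}{47 - 416}} = 16516 \cdot \frac{1}{229} - \frac{16961}{64 \left(-13\right) \frac{1}{-369}} = \frac{16516}{229} - \frac{16961}{64 \left(-13\right) \left(- \frac{1}{369}\right)} = \frac{16516}{229} - \frac{16961}{\frac{832}{369}} = \frac{16516}{229} - \frac{6258609}{832} = - \frac{1419480149}{190528}$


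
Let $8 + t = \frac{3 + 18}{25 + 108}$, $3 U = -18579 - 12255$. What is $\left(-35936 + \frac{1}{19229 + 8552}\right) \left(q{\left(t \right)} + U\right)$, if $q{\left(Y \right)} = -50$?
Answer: $\frac{10310835018920}{27781} \approx 3.7115 \cdot 10^{8}$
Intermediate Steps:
$U = -10278$ ($U = \frac{-18579 - 12255}{3} = \frac{1}{3} \left(-30834\right) = -10278$)
$t = - \frac{149}{19}$ ($t = -8 + \frac{3 + 18}{25 + 108} = -8 + \frac{21}{133} = -8 + 21 \cdot \frac{1}{133} = -8 + \frac{3}{19} = - \frac{149}{19} \approx -7.8421$)
$\left(-35936 + \frac{1}{19229 + 8552}\right) \left(q{\left(t \right)} + U\right) = \left(-35936 + \frac{1}{19229 + 8552}\right) \left(-50 - 10278\right) = \left(-35936 + \frac{1}{27781}\right) \left(-10328\right) = \left(- \frac{998338015}{27781}\right) \left(-10328\right) = \frac{10310835018920}{27781}$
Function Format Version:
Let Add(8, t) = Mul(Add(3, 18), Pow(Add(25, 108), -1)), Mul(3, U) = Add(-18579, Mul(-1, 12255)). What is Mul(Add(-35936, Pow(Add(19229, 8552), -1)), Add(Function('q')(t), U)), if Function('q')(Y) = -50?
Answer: Rational(10310835018920, 27781) ≈ 3.7115e+8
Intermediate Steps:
U = -10278 (U = Mul(Rational(1, 3), Add(-18579, Mul(-1, 12255))) = Mul(Rational(1, 3), Add(-18579, -12255)) = Mul(Rational(1, 3), -30834) = -10278)
t = Rational(-149, 19) (t = Add(-8, Mul(Add(3, 18), Pow(Add(25, 108), -1))) = Add(-8, Mul(21, Pow(133, -1))) = Add(-8, Mul(21, Rational(1, 133))) = Add(-8, Rational(3, 19)) = Rational(-149, 19) ≈ -7.8421)
Mul(Add(-35936, Pow(Add(19229, 8552), -1)), Add(Function('q')(t), U)) = Mul(Add(-35936, Pow(Add(19229, 8552), -1)), Add(-50, -10278)) = Mul(Add(-35936, Pow(27781, -1)), -10328) = Mul(Add(-35936, Rational(1, 27781)), -10328) = Mul(Rational(-998338015, 27781), -10328) = Rational(10310835018920, 27781)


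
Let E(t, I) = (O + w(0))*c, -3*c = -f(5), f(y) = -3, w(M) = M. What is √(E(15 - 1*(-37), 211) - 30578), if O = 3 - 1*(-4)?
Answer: I*√30585 ≈ 174.89*I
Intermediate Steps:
O = 7 (O = 3 + 4 = 7)
c = -1 (c = -(-1)*(-3)/3 = -⅓*3 = -1)
E(t, I) = -7 (E(t, I) = (7 + 0)*(-1) = 7*(-1) = -7)
√(E(15 - 1*(-37), 211) - 30578) = √(-7 - 30578) = √(-30585) = I*√30585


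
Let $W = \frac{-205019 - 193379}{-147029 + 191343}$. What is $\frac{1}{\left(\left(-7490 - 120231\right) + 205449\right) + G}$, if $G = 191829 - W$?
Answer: $\frac{22157}{5972773648} \approx 3.7097 \cdot 10^{-6}$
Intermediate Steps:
$W = - \frac{199199}{22157}$ ($W = - \frac{398398}{44314} = \left(-398398\right) \frac{1}{44314} = - \frac{199199}{22157} \approx -8.9903$)
$G = \frac{4250554352}{22157}$ ($G = 191829 - - \frac{199199}{22157} = 191829 + \frac{199199}{22157} = \frac{4250554352}{22157} \approx 1.9184 \cdot 10^{5}$)
$\frac{1}{\left(\left(-7490 - 120231\right) + 205449\right) + G} = \frac{1}{\left(\left(-7490 - 120231\right) + 205449\right) + \frac{4250554352}{22157}} = \frac{1}{\left(-127721 + 205449\right) + \frac{4250554352}{22157}} = \frac{1}{77728 + \frac{4250554352}{22157}} = \frac{1}{\frac{5972773648}{22157}} = \frac{22157}{5972773648}$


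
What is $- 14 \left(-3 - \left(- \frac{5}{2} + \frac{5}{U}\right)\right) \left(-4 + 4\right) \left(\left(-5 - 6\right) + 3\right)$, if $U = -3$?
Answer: $0$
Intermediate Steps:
$- 14 \left(-3 - \left(- \frac{5}{2} + \frac{5}{U}\right)\right) \left(-4 + 4\right) \left(\left(-5 - 6\right) + 3\right) = - 14 \left(-3 - \left(- \frac{5}{2} - \frac{5}{3}\right)\right) \left(-4 + 4\right) \left(\left(-5 - 6\right) + 3\right) = - 14 \left(-3 - - \frac{25}{6}\right) 0 \left(-11 + 3\right) = - 14 \left(-3 + \left(\frac{5}{2} + \frac{5}{3}\right)\right) 0 \left(-8\right) = - 14 \left(-3 + \frac{25}{6}\right) 0 \left(-8\right) = - 14 \cdot \frac{7}{6} \cdot 0 \left(-8\right) = \left(-14\right) 0 \left(-8\right) = 0 \left(-8\right) = 0$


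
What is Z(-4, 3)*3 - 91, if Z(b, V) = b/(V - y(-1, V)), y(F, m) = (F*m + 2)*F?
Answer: -97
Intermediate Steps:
y(F, m) = F*(2 + F*m) (y(F, m) = (2 + F*m)*F = F*(2 + F*m))
Z(b, V) = b/2 (Z(b, V) = b/(V - (-1)*(2 - V)) = b/(V - (-2 + V)) = b/(V + (2 - V)) = b/2)
Z(-4, 3)*3 - 91 = ((½)*(-4))*3 - 91 = -2*3 - 91 = -6 - 91 = -97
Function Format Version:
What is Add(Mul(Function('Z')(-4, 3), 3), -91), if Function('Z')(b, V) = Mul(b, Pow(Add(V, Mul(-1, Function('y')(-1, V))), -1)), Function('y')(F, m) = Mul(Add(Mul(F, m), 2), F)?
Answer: -97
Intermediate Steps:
Function('y')(F, m) = Mul(F, Add(2, Mul(F, m))) (Function('y')(F, m) = Mul(Add(2, Mul(F, m)), F) = Mul(F, Add(2, Mul(F, m))))
Function('Z')(b, V) = Mul(Rational(1, 2), b) (Function('Z')(b, V) = Mul(b, Pow(Add(V, Mul(-1, Mul(-1, Add(2, Mul(-1, V))))), -1)) = Mul(b, Pow(Add(V, Mul(-1, Add(-2, V))), -1)) = Mul(b, Pow(Add(V, Add(2, Mul(-1, V))), -1)) = Mul(b, Pow(2, -1)) = Mul(b, Rational(1, 2)) = Mul(Rational(1, 2), b))
Add(Mul(Function('Z')(-4, 3), 3), -91) = Add(Mul(Mul(Rational(1, 2), -4), 3), -91) = Add(Mul(-2, 3), -91) = Add(-6, -91) = -97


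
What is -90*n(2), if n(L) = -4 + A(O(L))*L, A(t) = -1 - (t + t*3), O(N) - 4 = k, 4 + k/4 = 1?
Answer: -5220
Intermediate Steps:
k = -12 (k = -16 + 4*1 = -16 + 4 = -12)
O(N) = -8 (O(N) = 4 - 12 = -8)
A(t) = -1 - 4*t (A(t) = -1 - (t + 3*t) = -1 - 4*t)
n(L) = -4 + 31*L (n(L) = -4 + (-1 - 4*(-8))*L = -4 + (-1 + 32)*L = -4 + 31*L)
-90*n(2) = -90*(-4 + 31*2) = -90*(-4 + 62) = -90*58 = -5220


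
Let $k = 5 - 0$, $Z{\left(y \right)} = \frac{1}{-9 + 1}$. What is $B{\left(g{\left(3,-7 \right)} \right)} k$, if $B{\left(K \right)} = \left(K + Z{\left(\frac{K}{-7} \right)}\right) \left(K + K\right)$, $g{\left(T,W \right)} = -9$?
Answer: $\frac{3285}{4} \approx 821.25$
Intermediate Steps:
$Z{\left(y \right)} = - \frac{1}{8}$ ($Z{\left(y \right)} = \frac{1}{-8} = - \frac{1}{8}$)
$B{\left(K \right)} = 2 K \left(- \frac{1}{8} + K\right)$ ($B{\left(K \right)} = \left(K - \frac{1}{8}\right) \left(K + K\right) = \left(- \frac{1}{8} + K\right) 2 K = 2 K \left(- \frac{1}{8} + K\right)$)
$k = 5$ ($k = 5 + 0 = 5$)
$B{\left(g{\left(3,-7 \right)} \right)} k = \frac{1}{4} \left(-9\right) \left(-1 + 8 \left(-9\right)\right) 5 = \frac{1}{4} \left(-9\right) \left(-1 - 72\right) 5 = \frac{1}{4} \left(-9\right) \left(-73\right) 5 = \frac{657}{4} \cdot 5 = \frac{3285}{4}$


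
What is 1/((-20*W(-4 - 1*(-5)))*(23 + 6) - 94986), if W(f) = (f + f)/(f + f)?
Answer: -1/95566 ≈ -1.0464e-5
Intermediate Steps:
W(f) = 1 (W(f) = (2*f)/((2*f)) = (2*f)*(1/(2*f)) = 1)
1/((-20*W(-4 - 1*(-5)))*(23 + 6) - 94986) = 1/((-20*1)*(23 + 6) - 94986) = 1/(-20*29 - 94986) = 1/(-580 - 94986) = 1/(-95566) = -1/95566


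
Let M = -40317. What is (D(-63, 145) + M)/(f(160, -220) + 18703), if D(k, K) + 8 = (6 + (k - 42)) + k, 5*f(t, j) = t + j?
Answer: -40487/18691 ≈ -2.1661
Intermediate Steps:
f(t, j) = j/5 + t/5 (f(t, j) = (t + j)/5 = (j + t)/5 = j/5 + t/5)
D(k, K) = -44 + 2*k (D(k, K) = -8 + ((6 + (k - 42)) + k) = -8 + ((6 + (-42 + k)) + k) = -8 + ((-36 + k) + k) = -8 + (-36 + 2*k) = -44 + 2*k)
(D(-63, 145) + M)/(f(160, -220) + 18703) = ((-44 + 2*(-63)) - 40317)/(((1/5)*(-220) + (1/5)*160) + 18703) = ((-44 - 126) - 40317)/((-44 + 32) + 18703) = (-170 - 40317)/(-12 + 18703) = -40487/18691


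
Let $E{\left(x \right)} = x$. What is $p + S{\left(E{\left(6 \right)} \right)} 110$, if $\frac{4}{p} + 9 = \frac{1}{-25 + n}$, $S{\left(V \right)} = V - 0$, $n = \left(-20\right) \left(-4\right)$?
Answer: $\frac{162910}{247} \approx 659.55$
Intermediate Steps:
$n = 80$
$S{\left(V \right)} = V$ ($S{\left(V \right)} = V + 0 = V$)
$p = - \frac{110}{247}$ ($p = \frac{4}{-9 + \frac{1}{-25 + 80}} = \frac{4}{-9 + \frac{1}{55}} = \frac{4}{- \frac{494}{55}} = 4 \left(- \frac{55}{494}\right) = - \frac{110}{247} \approx -0.44534$)
$p + S{\left(E{\left(6 \right)} \right)} 110 = - \frac{110}{247} + 6 \cdot 110 = - \frac{110}{247} + 660 = \frac{162910}{247}$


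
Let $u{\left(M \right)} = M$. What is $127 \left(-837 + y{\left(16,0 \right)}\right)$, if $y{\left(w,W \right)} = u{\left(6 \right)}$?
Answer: $-105537$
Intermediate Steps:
$y{\left(w,W \right)} = 6$
$127 \left(-837 + y{\left(16,0 \right)}\right) = 127 \left(-837 + 6\right) = 127 \left(-831\right) = -105537$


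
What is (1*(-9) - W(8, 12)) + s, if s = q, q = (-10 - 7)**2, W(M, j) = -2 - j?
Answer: 294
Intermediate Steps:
q = 289 (q = (-17)**2 = 289)
s = 289
(1*(-9) - W(8, 12)) + s = (1*(-9) - (-2 - 1*12)) + 289 = (-9 - (-2 - 12)) + 289 = (-9 - 1*(-14)) + 289 = (-9 + 14) + 289 = 5 + 289 = 294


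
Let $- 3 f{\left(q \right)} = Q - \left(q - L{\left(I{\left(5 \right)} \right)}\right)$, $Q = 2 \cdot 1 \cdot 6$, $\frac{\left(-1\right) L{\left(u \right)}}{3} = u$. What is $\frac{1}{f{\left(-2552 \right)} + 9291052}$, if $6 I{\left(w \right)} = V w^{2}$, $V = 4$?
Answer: $\frac{1}{9290214} \approx 1.0764 \cdot 10^{-7}$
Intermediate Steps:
$I{\left(w \right)} = \frac{2 w^{2}}{3}$ ($I{\left(w \right)} = \frac{4 w^{2}}{6} = \frac{2 w^{2}}{3}$)
$L{\left(u \right)} = - 3 u$
$Q = 12$ ($Q = 2 \cdot 6 = 12$)
$f{\left(q \right)} = \frac{38}{3} + \frac{q}{3}$ ($f{\left(q \right)} = - \frac{12 - \left(q + 3 \cdot \frac{2}{3} \cdot 5^{2}\right)}{3} = - \frac{12 - \left(q + 3 \cdot \frac{2}{3} \cdot 25\right)}{3} = - \frac{12 - \left(50 + q\right)}{3} = - \frac{-38 - q}{3} = \frac{38}{3} + \frac{q}{3}$)
$\frac{1}{f{\left(-2552 \right)} + 9291052} = \frac{1}{\left(\frac{38}{3} + \frac{1}{3} \left(-2552\right)\right) + 9291052} = \frac{1}{\left(\frac{38}{3} - \frac{2552}{3}\right) + 9291052} = \frac{1}{-838 + 9291052} = \frac{1}{9290214}$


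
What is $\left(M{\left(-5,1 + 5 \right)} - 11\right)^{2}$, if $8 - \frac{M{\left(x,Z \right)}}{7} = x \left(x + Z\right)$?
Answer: $6400$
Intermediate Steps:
$M{\left(x,Z \right)} = 56 - 7 x \left(Z + x\right)$ ($M{\left(x,Z \right)} = 56 - 7 x \left(x + Z\right) = 56 - 7 x \left(Z + x\right)$)
$\left(M{\left(-5,1 + 5 \right)} - 11\right)^{2} = \left(\left(56 - 7 \left(-5\right)^{2} - 7 \left(1 + 5\right) \left(-5\right)\right) - 11\right)^{2} = \left(\left(56 - 175 - 42 \left(-5\right)\right) - 11\right)^{2} = \left(\left(56 - 175 + 210\right) - 11\right)^{2} = \left(91 - 11\right)^{2} = 80^{2} = 6400$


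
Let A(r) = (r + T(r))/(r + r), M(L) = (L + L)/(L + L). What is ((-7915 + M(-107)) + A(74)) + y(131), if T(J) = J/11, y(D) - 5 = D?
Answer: -85552/11 ≈ -7777.5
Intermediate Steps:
y(D) = 5 + D
T(J) = J/11 (T(J) = J*(1/11) = J/11)
M(L) = 1 (M(L) = (2*L)/((2*L)) = (2*L)*(1/(2*L)) = 1)
A(r) = 6/11 (A(r) = (r + r/11)/(r + r) = (12*r/11)/((2*r)) = (12*r/11)*(1/(2*r)) = 6/11)
((-7915 + M(-107)) + A(74)) + y(131) = ((-7915 + 1) + 6/11) + (5 + 131) = (-7914 + 6/11) + 136 = -87048/11 + 136 = -85552/11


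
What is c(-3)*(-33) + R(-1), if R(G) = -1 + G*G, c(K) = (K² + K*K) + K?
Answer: -495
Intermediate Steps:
c(K) = K + 2*K² (c(K) = (K² + K²) + K = 2*K² + K = K + 2*K²)
R(G) = -1 + G²
c(-3)*(-33) + R(-1) = -3*(1 + 2*(-3))*(-33) + (-1 + (-1)²) = -3*(1 - 6)*(-33) + (-1 + 1) = -3*(-5)*(-33) + 0 = 15*(-33) + 0 = -495 + 0 = -495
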